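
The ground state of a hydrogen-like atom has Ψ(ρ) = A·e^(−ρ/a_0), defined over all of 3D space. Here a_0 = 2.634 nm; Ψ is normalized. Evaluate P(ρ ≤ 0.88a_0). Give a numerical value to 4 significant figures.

P ≈ 0.2587

P = ∫ |Ψ|² 4πρ² dρ over ρ ≤ 0.88a_0.
The full normalization integral is A²·[π·a_0^3] = 1, fixing A².
Let u = ρ/a_0; then A², 4π and the length scale all cancel, so P = ∫_{0}^{0.88} u^2·e^(-2·u) du ÷ ∫_{0}^{∞} u^2·e^(-2·u) du.
An antiderivative of u^2·e^(-2·u) is -(2·u^2 + 2·u + 1)·e^(-2·u)/4; evaluating from 0 to 0.88 gives 1/4 - 2693·e^(-44/25)/2500, while the full integral is 1/4.
This evaluates to P = 0.25869.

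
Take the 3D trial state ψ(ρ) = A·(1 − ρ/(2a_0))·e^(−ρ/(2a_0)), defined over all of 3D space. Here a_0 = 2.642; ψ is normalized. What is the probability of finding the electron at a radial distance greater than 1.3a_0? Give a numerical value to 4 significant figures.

Integrate the radial probability density 4πρ²|ψ|² over ρ > 1.3a_0.
Normalization gives A² = 1/(8·π·a_0^3).
Substituting u = ρ/a_0, A², 4π and the length scale all cancel in the ratio: P = ∫_{1.3}^{∞} u^2·(1 - u/2)^2·e^(-u) du / ∫_{0}^{∞} u^2·(1 - u/2)^2·e^(-u) du.
With ∫ u^2·(1 - u/2)^2·e^(-u) du = -(u^4/4 + u^2 + 2·u + 2)·e^(-u) + C, the region integral is ≈ 1.90882 and the full one is 2.
This evaluates to P = 0.95441.

P ≈ 0.9544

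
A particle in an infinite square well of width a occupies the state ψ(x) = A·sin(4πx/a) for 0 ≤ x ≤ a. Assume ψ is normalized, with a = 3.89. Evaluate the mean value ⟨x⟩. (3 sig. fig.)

⟨x⟩ = ∫ x |ψ|² dx over the full domain.
With ∫₀^a sin²(nπx/a) dx = a/2, since the A² factors cancel between numerator and denominator, ⟨x⟩ = a/2.
With a = 3.89, ⟨x⟩ = 1.945.

⟨x⟩ ≈ 1.95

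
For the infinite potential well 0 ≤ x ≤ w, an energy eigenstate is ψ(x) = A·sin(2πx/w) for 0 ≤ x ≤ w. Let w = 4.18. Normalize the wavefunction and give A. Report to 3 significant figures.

The normalization condition is ∫|ψ|² dx = 1 from 0 to w.
With ∫₀^w sin²(nπx/w) dx = w/2, carrying out the integral gives A² · w/2.
Hence A² = 1/[w/2].
With w = 4.18: A² = 0.4785 and A = 0.6917.

A ≈ 0.692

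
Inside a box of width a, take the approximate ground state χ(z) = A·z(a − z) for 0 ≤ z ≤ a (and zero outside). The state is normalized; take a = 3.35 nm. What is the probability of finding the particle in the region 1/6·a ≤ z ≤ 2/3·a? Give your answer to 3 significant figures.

P ≈ 0.755

The probability is P = ∫ |χ|² dz over [1/6·a, 2/3·a].
Since A² = 1/(a^5/30), this is the region integral divided by the full normalization integral.
In terms of u = z/a (A² and the length scale cancel between numerator and denominator), P = [∫_{1/6}^{2/3} u^2·(1 - u)^2 du] / [∫_{0}^{1} u^2·(1 - u)^2 du].
With ∫ u^2·(1 - u)^2 du = u^3·(6·u^2 - 15·u + 10)/30 + C, the region integral is 163/6480 and the full one is 1/30.
Taking the ratio, P = 163/216.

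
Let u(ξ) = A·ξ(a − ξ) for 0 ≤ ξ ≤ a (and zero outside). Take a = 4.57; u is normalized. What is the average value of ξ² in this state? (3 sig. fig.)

By definition ⟨ξ²⟩ = ∫ ξ^2 |u(ξ)|² dξ.
Since the A² factors cancel between numerator and denominator, ⟨ξ²⟩ = 2·a^2/7.
Putting a = 4.57 gives 5.967.

⟨ξ^2⟩ ≈ 5.97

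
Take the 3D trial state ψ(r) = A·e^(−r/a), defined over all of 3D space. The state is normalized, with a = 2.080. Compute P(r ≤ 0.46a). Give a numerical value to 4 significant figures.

P ≈ 0.06619

With dV = 4πr²dr, the probability is ∫|ψ|² dV over r ≤ 0.46a.
The full normalization integral is A²·[π·a^3] = 1, fixing A².
Substituting u = r/a, A², 4π and the length scale all cancel in the ratio: P = ∫_{0}^{0.46} u^2·e^(-2·u) du / ∫_{0}^{∞} u^2·e^(-2·u) du.
An antiderivative of u^2·e^(-2·u) is -(2·u^2 + 2·u + 1)·e^(-2·u)/4; evaluating from 0 to 0.46 gives 1/4 - 2929·e^(-23/25)/5000, while the full integral is 1/4.
The region integral divided by the full integral gives P = 0.066190.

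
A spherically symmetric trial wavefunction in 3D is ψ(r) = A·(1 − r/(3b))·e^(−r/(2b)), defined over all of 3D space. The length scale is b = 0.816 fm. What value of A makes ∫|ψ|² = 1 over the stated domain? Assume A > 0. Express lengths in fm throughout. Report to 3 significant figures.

Normalization requires ∫|ψ|² 4πr² dr = 1, integrated from 0 to ∞.
In 3D with spherical symmetry the volume element is 4πr² dr.
Recall ∫₀^∞ r^m e^(−r/β) dr = m!·β^(m+1), with ψ = A·(1 − r/(3b))·e^(−r/(2b)), the integral evaluates to A²·[8·π·b^3/3].
Setting this equal to 1 gives A² = 1/(8·π·b^3/3).
With b = 0.816: A² = 0.2197 and A = 0.4687.

A ≈ 0.469 fm^(-3/2)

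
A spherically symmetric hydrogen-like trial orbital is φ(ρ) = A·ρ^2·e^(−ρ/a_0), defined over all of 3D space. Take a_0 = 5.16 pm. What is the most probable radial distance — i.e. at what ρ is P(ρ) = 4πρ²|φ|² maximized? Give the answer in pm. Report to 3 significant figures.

Set d/dρ [P(ρ) = 4πρ²|φ|²] = 0 and solve for ρ > 0.
This gives ρ = 3·a_0.
With a_0 = 5.16, the most probable radial distance is 15.48 pm.

ρ ≈ 15.5 pm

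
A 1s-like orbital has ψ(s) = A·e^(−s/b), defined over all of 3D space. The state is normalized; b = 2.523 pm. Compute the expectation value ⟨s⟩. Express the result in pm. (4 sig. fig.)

⟨s⟩ ≈ 3.785 pm

⟨s⟩ = ∫ s |ψ|² 4πs² ds over the full domain.
Evaluating both integrals, ⟨s⟩ = 3·b/2.
Putting b = 2.523 gives 3.7845.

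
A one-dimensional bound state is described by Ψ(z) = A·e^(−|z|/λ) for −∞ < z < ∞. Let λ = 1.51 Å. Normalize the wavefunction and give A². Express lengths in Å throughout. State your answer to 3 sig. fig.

A^2 ≈ 0.662 Å^(-1)

Require ∫ |Ψ|² dz = 1 over the whole domain.
The integral (without the A² prefactor) comes out to λ.
So A² = (λ)^(−1).
Substituting λ = 1.51 gives A² = 0.6623, so A = 0.8138.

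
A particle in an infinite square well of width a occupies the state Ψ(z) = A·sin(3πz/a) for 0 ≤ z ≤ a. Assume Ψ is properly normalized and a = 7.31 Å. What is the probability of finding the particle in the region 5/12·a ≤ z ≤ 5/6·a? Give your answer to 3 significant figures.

|Ψ|² is the probability density, so P = ∫_{5/12·a}^{5/6·a} |Ψ|² dz.
With A² fixed by ∫|Ψ|² = 1, i.e. A² = (a/2)^(−1), substitute and integrate.
Substituting u = z/a, A² and the length scale cancel in the ratio: P = ∫_{5/12}^{5/6} sin(3·π·u)^2 du / ∫_{0}^{1} sin(3·π·u)^2 du.
With ∫ sin(3·π·u)^2 du = u/2 - sin(6·π·u)/(12·π) + C, the region integral is 1/(12·π) + 5/24 and the full one is 1/2.
Taking the ratio, P = (2 + 5·π)/(12·π).

P ≈ 0.470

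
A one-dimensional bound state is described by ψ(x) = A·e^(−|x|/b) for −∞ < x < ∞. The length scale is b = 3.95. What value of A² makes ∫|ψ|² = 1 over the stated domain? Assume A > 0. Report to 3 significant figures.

A^2 ≈ 0.253

The normalization condition is ∫|ψ|² dx = 1 from −∞ to ∞.
With ∫₀^∞ x^0 e^(−αx) dx = 0!/α^1, with ψ = A·e^(−|x|/b), the integral evaluates to A²·[b].
Setting this equal to 1 gives A² = 1/(b).
With b = 3.95: A² = 0.2532 and A = 0.5032.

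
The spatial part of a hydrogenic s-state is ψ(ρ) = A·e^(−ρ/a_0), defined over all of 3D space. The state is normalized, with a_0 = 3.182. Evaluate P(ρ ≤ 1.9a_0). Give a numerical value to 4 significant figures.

P ≈ 0.7311

Integrate the radial probability density 4πρ²|ψ|² over ρ ≤ 1.9a_0.
The full normalization integral is A²·[π·a_0^3] = 1, fixing A².
Substituting u = ρ/a_0, A², 4π and the length scale all cancel in the ratio: P = ∫_{0}^{1.9} u^2·e^(-2·u) du / ∫_{0}^{∞} u^2·e^(-2·u) du.
Using ∫ u^2·e^(-2·u) du = -(2·u^2 + 2·u + 1)·e^(-2·u)/4, the numerator is 1/4 - 601·e^(-19/5)/200 and the denominator is 1/4.
Taking the ratio yields P = 0.73110.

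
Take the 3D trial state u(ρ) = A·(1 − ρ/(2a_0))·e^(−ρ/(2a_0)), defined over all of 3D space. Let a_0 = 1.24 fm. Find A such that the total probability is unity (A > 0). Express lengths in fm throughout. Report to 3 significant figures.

We need A² ∫|f|² 4πρ² dρ = 1, taking the integral from 0 to ∞.
(Spherical symmetry: dV = 4πρ² dρ.)
With ∫₀^∞ ρ^4 e^(−αρ) dρ = 4!/α^5, the integral (without the A² prefactor) comes out to 8·π·a_0^3.
With a_0 = 1.24: A² = 0.02087 and A = 0.1445.

A ≈ 0.144 fm^(-3/2)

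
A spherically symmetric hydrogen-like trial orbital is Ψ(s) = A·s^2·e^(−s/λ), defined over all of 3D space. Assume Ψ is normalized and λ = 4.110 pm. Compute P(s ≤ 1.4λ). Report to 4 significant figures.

Integrate the radial probability density 4πs²|Ψ|² over s ≤ 1.4λ.
The full normalization integral is A²·[45·π·λ^7/2] = 1, fixing A².
In terms of u = s/λ (A², 4π and the length scale all cancel between numerator and denominator), P = [∫_{0}^{1.4} u^6·e^(-2·u) du] / [∫_{0}^{∞} u^6·e^(-2·u) du].
Using ∫ u^6·e^(-2·u) du = -(4·u^6 + 12·u^5 + 30·u^4 + 60·u^3 + 90·u^2 + 90·u + 45)·e^(-2·u)/8, the numerator is ≈ 0.137310 and the denominator is 45/8.
This evaluates to P = 0.024411.

P ≈ 0.02441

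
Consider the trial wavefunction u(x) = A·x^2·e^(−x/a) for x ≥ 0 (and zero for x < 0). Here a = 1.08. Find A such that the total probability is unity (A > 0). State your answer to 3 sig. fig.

A ≈ 0.953

The normalization condition is ∫|u|² dx = 1 from 0 to ∞.
With u = A·x^2·e^(−x/a), the integral evaluates to A²·[3·a^5/4].
So A² = (3·a^5/4)^(−1).
Substituting a = 1.08 gives A² = 0.9074, so A = 0.9526.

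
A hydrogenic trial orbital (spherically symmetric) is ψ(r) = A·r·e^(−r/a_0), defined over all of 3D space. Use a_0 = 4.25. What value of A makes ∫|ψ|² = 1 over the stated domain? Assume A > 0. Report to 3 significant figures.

A ≈ 0.00875

We need A² ∫|f|² 4πr² dr = 1, taking the integral from 0 to ∞.
In 3D with spherical symmetry the volume element is 4πr² dr.
With ψ = A·r·e^(−r/a_0), the integral evaluates to A²·[3·π·a_0^5].
Setting this equal to 1 gives A² = 1/(3·π·a_0^5).
Plugging in a_0 = 4.25 yields A = 0.008748.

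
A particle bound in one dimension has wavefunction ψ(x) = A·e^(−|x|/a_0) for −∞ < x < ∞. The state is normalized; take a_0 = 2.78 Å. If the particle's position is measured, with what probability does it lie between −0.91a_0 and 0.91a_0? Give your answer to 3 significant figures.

P ≈ 0.838

|ψ|² is the probability density, so P = ∫_{−0.91a_0}^{0.91a_0} |ψ|² dx.
The normalization integral ∫|ψ|²dx over the whole domain equals a_0·A², and A² cancels in the ratio.
Both integrals are even about x = 0, so only the x ≥ 0 halves are needed (the factors of 2 cancel). Let u = x/a_0; then A² and the length scale cancel, so P = ∫_{0}^{0.91} e^(-2·u) du ÷ ∫_{0}^{∞} e^(-2·u) du.
Using ∫ e^(-2·u) du = -e^(-2·u)/2, the numerator is 1/2 - e^(-91/50)/2 and the denominator is 1/2.
This works out to P = 0.8380.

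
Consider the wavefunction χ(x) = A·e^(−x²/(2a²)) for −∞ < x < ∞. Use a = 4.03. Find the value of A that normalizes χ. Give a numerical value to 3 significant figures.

A ≈ 0.374

We need A² ∫|f|² dx = 1, taking the integral from −∞ to ∞.
Differentiating ∫e^(−αx²) dx = √(π/α) under α to get the higher moments, ∫|χ|² dx = A²·(√(π)·a).
Substituting a = 4.03 gives A² = 0.1400, so A = 0.3742.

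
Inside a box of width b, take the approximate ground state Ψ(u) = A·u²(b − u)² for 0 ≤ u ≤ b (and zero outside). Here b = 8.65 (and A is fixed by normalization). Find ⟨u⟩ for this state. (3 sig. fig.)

⟨u⟩ ≈ 4.33

The expectation value is the |Ψ|²-weighted average of u: ∫ u|Ψ|² du.
Evaluating both integrals, ⟨u⟩ = b/2.
With b = 8.65, ⟨u⟩ = 4.325.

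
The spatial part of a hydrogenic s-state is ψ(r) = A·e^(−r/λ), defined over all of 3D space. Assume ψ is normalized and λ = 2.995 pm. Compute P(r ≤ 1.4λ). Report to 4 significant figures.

P ≈ 0.5305

P = ∫ |ψ|² 4πr² dr over r ≤ 1.4λ.
Normalization gives A² = 1/(π·λ^3).
Substituting u = r/λ, A², 4π and the length scale all cancel in the ratio: P = ∫_{0}^{1.4} u^2·e^(-2·u) du / ∫_{0}^{∞} u^2·e^(-2·u) du.
Using ∫ u^2·e^(-2·u) du = -(2·u^2 + 2·u + 1)·e^(-2·u)/4, the numerator is 1/4 - 193·e^(-14/5)/100 and the denominator is 1/4.
This evaluates to P = 0.53055.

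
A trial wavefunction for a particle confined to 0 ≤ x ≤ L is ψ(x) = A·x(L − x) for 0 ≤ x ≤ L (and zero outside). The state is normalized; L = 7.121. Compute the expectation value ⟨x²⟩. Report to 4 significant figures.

The expectation value is the |ψ|²-weighted average of x^2: ∫ x^2|ψ|² dx.
The ratio of the moment integral to the normalization integral gives ⟨x²⟩ = 2·L^2/7.
Putting L = 7.121 gives 14.488.

⟨x^2⟩ ≈ 14.49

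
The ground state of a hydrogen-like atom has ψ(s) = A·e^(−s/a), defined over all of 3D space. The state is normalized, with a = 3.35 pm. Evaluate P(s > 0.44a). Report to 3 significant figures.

P ≈ 0.940

P = ∫ |ψ|² 4πs² ds over s > 0.44a.
Normalization gives A² = 1/(π·a^3).
In terms of u = s/a (A², 4π and the length scale all cancel between numerator and denominator), P = [∫_{0.44}^{∞} u^2·e^(-2·u) du] / [∫_{0}^{∞} u^2·e^(-2·u) du].
Using ∫ u^2·e^(-2·u) du = -(2·u^2 + 2·u + 1)·e^(-2·u)/4, the numerator is 1417·e^(-22/25)/2500 and the denominator is 1/4.
This evaluates to P = 0.9404.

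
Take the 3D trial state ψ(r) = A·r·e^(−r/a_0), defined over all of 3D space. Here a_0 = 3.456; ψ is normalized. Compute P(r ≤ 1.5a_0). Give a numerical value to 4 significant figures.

P = ∫ |ψ|² 4πr² dr over r ≤ 1.5a_0.
A² is fixed by ∫₀^∞ 4πr²|ψ|² dr = 1, i.e. A² = (3·π·a_0^5)^(−1).
In terms of u = r/a_0 (A², 4π and the length scale all cancel between numerator and denominator), P = [∫_{0}^{1.5} u^4·e^(-2·u) du] / [∫_{0}^{∞} u^4·e^(-2·u) du].
Using ∫ u^4·e^(-2·u) du = -(u^4/2 + u^3 + 3·u^2/2 + 3·u/2 + 3/4)·e^(-2·u), the numerator is 3/4 - 393·e^(-3)/32 and the denominator is 3/4.
This evaluates to P = 0.18474.

P ≈ 0.1847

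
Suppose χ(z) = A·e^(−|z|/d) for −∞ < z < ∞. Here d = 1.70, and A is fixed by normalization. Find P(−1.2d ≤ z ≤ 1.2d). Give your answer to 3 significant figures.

P ≈ 0.909

P = ∫_{−1.2d}^{1.2d} |χ(z)|² dz.
The normalization integral ∫|χ|²dz over the whole domain equals d·A², and A² cancels in the ratio.
By symmetry take twice the z ≥ 0 contribution in numerator and denominator; the 2's cancel. Let u = z/d; then A² and the length scale cancel, so P = ∫_{0}^{1.2} e^(-2·u) du ÷ ∫_{0}^{∞} e^(-2·u) du.
With ∫ e^(-2·u) du = -e^(-2·u)/2 + C, the region integral is 1/2 - e^(-12/5)/2 and the full one is 1/2.
Taking the ratio, P = 0.9093.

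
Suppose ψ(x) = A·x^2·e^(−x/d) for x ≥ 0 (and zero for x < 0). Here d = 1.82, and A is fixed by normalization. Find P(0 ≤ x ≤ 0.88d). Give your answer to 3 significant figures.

|ψ|² is the probability density, so P = ∫_{0}^{0.88d} |ψ|² dx.
The normalization integral ∫|ψ|²dx over the whole domain equals 3·d^5/4·A², and A² cancels in the ratio.
In terms of u = x/d (A² and the length scale cancel between numerator and denominator), P = [∫_{0}^{0.88} u^4·e^(-2·u) du] / [∫_{0}^{∞} u^4·e^(-2·u) du].
With ∫ u^4·e^(-2·u) du = -(u^4/2 + u^3 + 3·u^2/2 + 3·u/2 + 3/4)·e^(-2·u) + C, the region integral is ≈ 0.025189 and the full one is 3/4.
Evaluating gives P = 0.03359.

P ≈ 0.0336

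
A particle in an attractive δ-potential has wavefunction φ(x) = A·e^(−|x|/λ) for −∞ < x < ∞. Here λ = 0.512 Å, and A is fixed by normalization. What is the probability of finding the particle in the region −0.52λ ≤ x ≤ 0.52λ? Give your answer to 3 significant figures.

P ≈ 0.647

|φ|² is the probability density, so P = ∫_{−0.52λ}^{0.52λ} |φ|² dx.
Since A² = 1/(λ), this is the region integral divided by the full normalization integral.
Both integrals are even about x = 0, so only the x ≥ 0 halves are needed (the factors of 2 cancel). Substituting u = x/λ, A² and the length scale cancel in the ratio: P = ∫_{0}^{0.52} e^(-2·u) du / ∫_{0}^{∞} e^(-2·u) du.
An antiderivative of e^(-2·u) is -e^(-2·u)/2; evaluating from 0 to 0.52 gives 1/2 - e^(-26/25)/2, while the full integral is 1/2.
Evaluating gives P = 0.6465.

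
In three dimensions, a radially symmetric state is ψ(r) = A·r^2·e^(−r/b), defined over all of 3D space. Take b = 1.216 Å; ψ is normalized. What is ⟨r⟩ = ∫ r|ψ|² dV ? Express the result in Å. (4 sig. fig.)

⟨r⟩ ≈ 4.256 Å

The expectation value is the |ψ|²-weighted average of r: ∫ r|ψ|² 4πr² dr.
The ratio of the moment integral to the normalization integral gives ⟨r⟩ = 7·b/2.
Putting b = 1.216 gives 4.2560.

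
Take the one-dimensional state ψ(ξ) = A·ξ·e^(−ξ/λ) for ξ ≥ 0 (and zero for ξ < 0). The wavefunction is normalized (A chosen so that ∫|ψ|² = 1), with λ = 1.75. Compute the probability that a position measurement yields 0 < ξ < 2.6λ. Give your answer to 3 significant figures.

P ≈ 0.891

P = ∫_{0}^{2.6λ} |ψ(ξ)|² dξ.
Since A² = 1/(λ^3/4), this is the region integral divided by the full normalization integral.
In terms of u = ξ/λ (A² and the length scale cancel between numerator and denominator), P = [∫_{0}^{2.6} u^2·e^(-2·u) du] / [∫_{0}^{∞} u^2·e^(-2·u) du].
An antiderivative of u^2·e^(-2·u) is -(2·u^2 + 2·u + 1)·e^(-2·u)/4; evaluating from 0 to 2.6 gives 1/4 - 493·e^(-26/5)/100, while the full integral is 1/4.
The result is P = 0.8912.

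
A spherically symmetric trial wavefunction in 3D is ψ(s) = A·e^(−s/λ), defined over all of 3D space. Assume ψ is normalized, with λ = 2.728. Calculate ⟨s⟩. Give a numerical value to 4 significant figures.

⟨s⟩ ≈ 4.092

The expectation value is the |ψ|²-weighted average of s: ∫ s|ψ|² 4πs² ds.
Recall ∫₀^∞ s^m e^(−s/β) ds = m!·β^(m+1), since the A² factors cancel between numerator and denominator, ⟨s⟩ = 3·λ/2.
With λ = 2.728, ⟨s⟩ = 4.0920.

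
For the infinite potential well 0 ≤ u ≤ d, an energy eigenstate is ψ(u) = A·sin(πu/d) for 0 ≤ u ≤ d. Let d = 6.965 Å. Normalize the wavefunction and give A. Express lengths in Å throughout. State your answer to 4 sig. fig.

Normalization requires ∫|ψ|² du = 1, integrated from 0 to d.
∫|ψ|² du = A²·(d/2).
With d = 6.965: A² = 0.28715 and A = 0.53586.

A ≈ 0.5359 Å^(-1/2)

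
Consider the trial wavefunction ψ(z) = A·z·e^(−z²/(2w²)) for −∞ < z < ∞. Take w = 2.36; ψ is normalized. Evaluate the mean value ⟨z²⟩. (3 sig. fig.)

By definition ⟨z²⟩ = ∫ z^2 |ψ(z)|² dz.
Using the Gaussian integral ∫_{−∞}^{∞} e^(−αz²) dz = √(π/α), the ratio of the moment integral to the normalization integral gives ⟨z²⟩ = 3·w^2/2.
With w = 2.36, ⟨z^2⟩ = 8.354.

⟨z^2⟩ ≈ 8.35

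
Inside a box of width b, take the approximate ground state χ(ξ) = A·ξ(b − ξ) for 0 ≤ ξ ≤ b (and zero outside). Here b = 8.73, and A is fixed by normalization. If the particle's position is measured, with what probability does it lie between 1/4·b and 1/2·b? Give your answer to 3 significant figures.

|χ|² is the probability density, so P = ∫_{1/4·b}^{1/2·b} |χ|² dξ.
Since A² = 1/(b^5/30), this is the region integral divided by the full normalization integral.
Let u = ξ/b; then A² and the length scale cancel, so P = ∫_{1/4}^{1/2} u^2·(1 - u)^2 du ÷ ∫_{0}^{1} u^2·(1 - u)^2 du.
Using ∫ u^2·(1 - u)^2 du = u^3·(6·u^2 - 15·u + 10)/30, the numerator is ≈ 0.013216 and the denominator is 1/30.
Taking the ratio, P = 203/512.

P ≈ 0.396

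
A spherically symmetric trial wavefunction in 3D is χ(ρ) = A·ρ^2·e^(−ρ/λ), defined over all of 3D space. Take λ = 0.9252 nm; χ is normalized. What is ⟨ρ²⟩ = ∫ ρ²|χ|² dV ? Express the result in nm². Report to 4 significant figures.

⟨ρ^2⟩ ≈ 11.98 nm^2

⟨ρ²⟩ = ∫ ρ^2 |χ|² 4πρ² dρ over the full domain.
The ratio of the moment integral to the normalization integral gives ⟨ρ²⟩ = 14·λ^2.
Putting λ = 0.9252 gives 11.984.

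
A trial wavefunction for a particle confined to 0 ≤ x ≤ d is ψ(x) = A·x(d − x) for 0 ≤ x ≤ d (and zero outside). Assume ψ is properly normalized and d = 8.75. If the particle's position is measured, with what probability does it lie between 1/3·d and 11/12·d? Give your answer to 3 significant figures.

P ≈ 0.785

P = ∫_{1/3·d}^{11/12·d} |ψ(x)|² dx.
With A² fixed by ∫|ψ|² = 1, i.e. A² = (d^5/30)^(−1), substitute and integrate.
In terms of u = x/d (A² and the length scale cancel between numerator and denominator), P = [∫_{1/3}^{11/12} u^2·(1 - u)^2 du] / [∫_{0}^{1} u^2·(1 - u)^2 du].
An antiderivative of u^2·(1 - u)^2 is u^3·(6·u^2 - 15·u + 10)/30; evaluating from 1/3 to 11/12 gives ≈ 0.026168, while the full integral is 1/30.
This works out to P = 0.7850.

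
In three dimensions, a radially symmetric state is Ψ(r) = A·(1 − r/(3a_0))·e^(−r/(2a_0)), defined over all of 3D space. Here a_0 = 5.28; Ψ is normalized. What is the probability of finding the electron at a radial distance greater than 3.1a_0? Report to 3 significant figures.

With dV = 4πr²dr, the probability is ∫|Ψ|² dV over r > 3.1a_0.
Normalization gives A² = 1/(8·π·a_0^3/3).
Substituting u = r/a_0, A², 4π and the length scale all cancel in the ratio: P = ∫_{3.1}^{∞} u^2·(1 - u/3)^2·e^(-u) du / ∫_{0}^{∞} u^2·(1 - u/3)^2·e^(-u) du.
With ∫ u^2·(1 - u/3)^2·e^(-u) du = (-u^4 + 2·u^3 - 3·u^2 - 6·u - 6)·e^(-u)/9 + C, the region integral is ≈ 0.43147 and the full one is 2/3.
Taking the ratio yields P = 0.6472.

P ≈ 0.647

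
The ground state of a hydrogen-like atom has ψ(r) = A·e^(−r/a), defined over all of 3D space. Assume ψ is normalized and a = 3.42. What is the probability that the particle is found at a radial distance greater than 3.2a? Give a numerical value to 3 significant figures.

P ≈ 0.0463

P = ∫ |ψ|² 4πr² dr over r > 3.2a.
Normalization gives A² = 1/(π·a^3).
In terms of u = r/a (A², 4π and the length scale all cancel between numerator and denominator), P = [∫_{3.2}^{∞} u^2·e^(-2·u) du] / [∫_{0}^{∞} u^2·e^(-2·u) du].
Using ∫ u^2·e^(-2·u) du = -(2·u^2 + 2·u + 1)·e^(-2·u)/4, the numerator is 697·e^(-32/5)/100 and the denominator is 1/4.
This evaluates to P = 0.04632.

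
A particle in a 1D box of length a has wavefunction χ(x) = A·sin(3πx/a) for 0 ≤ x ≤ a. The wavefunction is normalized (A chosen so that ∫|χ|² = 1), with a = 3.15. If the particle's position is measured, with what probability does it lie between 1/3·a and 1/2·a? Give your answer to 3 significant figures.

|χ|² is the probability density, so P = ∫_{1/3·a}^{1/2·a} |χ|² dx.
Since A² = 1/(a/2), this is the region integral divided by the full normalization integral.
Let u = x/a; then A² and the length scale cancel, so P = ∫_{1/3}^{1/2} sin(3·π·u)^2 du ÷ ∫_{0}^{1} sin(3·π·u)^2 du.
An antiderivative of sin(3·π·u)^2 is u/2 - sin(6·π·u)/(12·π); evaluating from 1/3 to 1/2 gives 1/12, while the full integral is 1/2.
This works out to P = 1/6.

P ≈ 0.167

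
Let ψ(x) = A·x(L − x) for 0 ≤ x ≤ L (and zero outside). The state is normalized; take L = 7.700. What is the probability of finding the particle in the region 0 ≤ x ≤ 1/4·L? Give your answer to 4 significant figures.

P ≈ 0.1035

|ψ|² is the probability density, so P = ∫_{0}^{1/4·L} |ψ|² dx.
Since A² = 1/(L^5/30), this is the region integral divided by the full normalization integral.
In terms of u = x/L (A² and the length scale cancel between numerator and denominator), P = [∫_{0}^{1/4} u^2·(1 - u)^2 du] / [∫_{0}^{1} u^2·(1 - u)^2 du].
With ∫ u^2·(1 - u)^2 du = u^3·(6·u^2 - 15·u + 10)/30 + C, the region integral is ≈ 0.00345052 and the full one is 1/30.
Taking the ratio, P = 53/512.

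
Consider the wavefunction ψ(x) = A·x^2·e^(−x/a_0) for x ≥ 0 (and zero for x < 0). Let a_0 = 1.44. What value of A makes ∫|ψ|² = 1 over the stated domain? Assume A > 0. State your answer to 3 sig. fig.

A ≈ 0.464

Normalization requires ∫|ψ|² dx = 1, integrated from 0 to ∞.
The integral (without the A² prefactor) comes out to 3·a_0^5/4.
So A² = (3·a_0^5/4)^(−1).
Substituting a_0 = 1.44 gives A² = 0.2153, so A = 0.4640.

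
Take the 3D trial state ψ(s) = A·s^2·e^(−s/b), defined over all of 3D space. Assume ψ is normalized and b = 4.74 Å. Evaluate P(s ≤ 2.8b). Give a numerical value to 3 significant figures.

P ≈ 0.330

P = ∫ |ψ|² 4πs² ds over s ≤ 2.8b.
Normalization gives A² = 1/(45·π·b^7/2).
Substituting u = s/b, A², 4π and the length scale all cancel in the ratio: P = ∫_{0}^{2.8} u^6·e^(-2·u) du / ∫_{0}^{∞} u^6·e^(-2·u) du.
With ∫ u^6·e^(-2·u) du = -(4·u^6 + 12·u^5 + 30·u^4 + 60·u^3 + 90·u^2 + 90·u + 45)·e^(-2·u)/8 + C, the region integral is ≈ 1.8548 and the full one is 45/8.
This evaluates to P = 0.3297.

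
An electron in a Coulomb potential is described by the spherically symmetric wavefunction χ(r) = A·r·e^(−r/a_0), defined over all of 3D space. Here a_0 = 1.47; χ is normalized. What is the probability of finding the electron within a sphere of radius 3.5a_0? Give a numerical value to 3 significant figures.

P ≈ 0.827

P = ∫ |χ|² 4πr² dr over r ≤ 3.5a_0.
A² is fixed by ∫₀^∞ 4πr²|χ|² dr = 1, i.e. A² = (3·π·a_0^5)^(−1).
Let u = r/a_0; then A², 4π and the length scale all cancel, so P = ∫_{0}^{3.5} u^4·e^(-2·u) du ÷ ∫_{0}^{∞} u^4·e^(-2·u) du.
Using ∫ u^4·e^(-2·u) du = -(u^4/2 + u^3 + 3·u^2/2 + 3·u/2 + 3/4)·e^(-2·u), the numerator is 3/4 - 4553·e^(-7)/32 and the denominator is 3/4.
The region integral divided by the full integral gives P = 0.8270.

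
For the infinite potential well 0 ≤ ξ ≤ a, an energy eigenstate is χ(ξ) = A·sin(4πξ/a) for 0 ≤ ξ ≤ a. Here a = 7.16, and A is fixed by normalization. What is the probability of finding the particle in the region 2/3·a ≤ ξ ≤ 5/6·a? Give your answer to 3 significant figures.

P = ∫_{2/3·a}^{5/6·a} |χ(ξ)|² dξ.
With A² fixed by ∫|χ|² = 1, i.e. A² = (a/2)^(−1), substitute and integrate.
In terms of u = ξ/a (A² and the length scale cancel between numerator and denominator), P = [∫_{2/3}^{5/6} sin(4·π·u)^2 du] / [∫_{0}^{1} sin(4·π·u)^2 du].
An antiderivative of sin(4·π·u)^2 is u/2 - sin(4·π·u)·cos(4·π·u)/(8·π); evaluating from 2/3 to 5/6 gives -√(3)/(16·π) + 1/12, while the full integral is 1/2.
This works out to P = (-√(3)/8 + π/6)/π.

P ≈ 0.0978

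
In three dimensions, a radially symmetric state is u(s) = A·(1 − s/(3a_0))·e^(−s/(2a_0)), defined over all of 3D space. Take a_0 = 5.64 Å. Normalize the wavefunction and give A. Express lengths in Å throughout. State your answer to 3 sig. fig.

We need A² ∫|f|² 4πs² ds = 1, taking the integral from 0 to ∞.
The angular integral contributes 4π, leaving ∫₀^∞ s²|u|² ds.
With u = A·(1 − s/(3a_0))·e^(−s/(2a_0)), the integral evaluates to A²·[8·π·a_0^3/3].
Hence A² = 1/[8·π·a_0^3/3].
With a_0 = 5.64: A² = 0.0006653 and A = 0.02579.

A ≈ 0.0258 Å^(-3/2)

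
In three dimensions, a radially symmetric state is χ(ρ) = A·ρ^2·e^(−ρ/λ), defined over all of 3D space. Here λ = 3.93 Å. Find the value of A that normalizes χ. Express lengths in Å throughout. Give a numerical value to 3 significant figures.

Normalization requires ∫|χ|² 4πρ² dρ = 1, integrated from 0 to ∞.
(Spherical symmetry: dV = 4πρ² dρ.)
The integral (without the A² prefactor) comes out to 45·π·λ^7/2.
Substituting λ = 3.93 gives A² = 9.771E-7, so A = 0.0009885.

A ≈ 0.000988 Å^(-7/2)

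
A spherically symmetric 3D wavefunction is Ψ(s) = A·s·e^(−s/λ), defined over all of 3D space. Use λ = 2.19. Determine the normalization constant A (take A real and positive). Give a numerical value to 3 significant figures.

A ≈ 0.0459

Normalization requires ∫|Ψ|² 4πs² ds = 1, integrated from 0 to ∞.
Using ∫₀^∞ sⁿ e^(−αs) ds = n!/αⁿ⁺¹, ∫|Ψ|² 4πs² ds = A²·(3·π·λ^5).
Setting this equal to 1 gives A² = 1/(3·π·λ^5).
Plugging in λ = 2.19 yields A = 0.04589.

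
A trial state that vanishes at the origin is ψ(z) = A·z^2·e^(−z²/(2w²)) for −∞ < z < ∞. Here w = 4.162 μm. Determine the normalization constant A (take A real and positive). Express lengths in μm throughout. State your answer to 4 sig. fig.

A ≈ 0.02454 μm^(-5/2)

We need A² ∫|f|² dz = 1, taking the integral from −∞ to ∞.
The integral (without the A² prefactor) comes out to 3·√(π)·w^5/4.
So A² = (3·√(π)·w^5/4)^(−1).
With w = 4.162: A² = 0.00060236 and A = 0.024543.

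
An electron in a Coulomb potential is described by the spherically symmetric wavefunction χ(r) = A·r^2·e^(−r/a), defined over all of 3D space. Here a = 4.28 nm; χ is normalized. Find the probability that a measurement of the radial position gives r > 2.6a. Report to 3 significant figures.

P ≈ 0.732

P = ∫ |χ|² 4πr² dr over r > 2.6a.
Normalization gives A² = 1/(45·π·a^7/2).
In terms of u = r/a (A², 4π and the length scale all cancel between numerator and denominator), P = [∫_{2.6}^{∞} u^6·e^(-2·u) du] / [∫_{0}^{∞} u^6·e^(-2·u) du].
With ∫ u^6·e^(-2·u) du = -(4·u^6 + 12·u^5 + 30·u^4 + 60·u^3 + 90·u^2 + 90·u + 45)·e^(-2·u)/8 + C, the region integral is ≈ 4.1197 and the full one is 45/8.
Taking the ratio yields P = 0.7324.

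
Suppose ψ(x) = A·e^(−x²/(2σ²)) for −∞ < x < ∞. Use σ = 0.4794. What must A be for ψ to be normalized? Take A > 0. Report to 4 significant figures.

A ≈ 1.085

Normalization requires ∫|ψ|² dx = 1, integrated from −∞ to ∞.
Using the Gaussian integral ∫_{−∞}^{∞} e^(−αx²) dx = √(π/α), the integral (without the A² prefactor) comes out to √(π)·σ.
Setting this equal to 1 gives A² = 1/(√(π)·σ).
With σ = 0.4794: A² = 1.1769 and A = 1.0848.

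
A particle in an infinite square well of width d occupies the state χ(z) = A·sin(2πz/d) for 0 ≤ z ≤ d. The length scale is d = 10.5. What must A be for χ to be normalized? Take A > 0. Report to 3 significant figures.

Require ∫ |χ|² dz = 1 over the whole domain.
With ∫₀^d sin²(nπz/d) dz = d/2, carrying out the integral gives A² · d/2.
Hence A² = 1/[d/2].
Substituting d = 10.5 gives A² = 0.1905, so A = 0.4364.

A ≈ 0.436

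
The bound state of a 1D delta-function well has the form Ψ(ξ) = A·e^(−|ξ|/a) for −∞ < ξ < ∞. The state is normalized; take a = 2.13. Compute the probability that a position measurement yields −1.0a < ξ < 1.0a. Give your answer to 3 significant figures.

P ≈ 0.865

|Ψ|² is the probability density, so P = ∫_{−1.0a}^{1.0a} |Ψ|² dξ.
With A² fixed by ∫|Ψ|² = 1, i.e. A² = (a)^(−1), substitute and integrate.
By symmetry take twice the ξ ≥ 0 contribution in numerator and denominator; the 2's cancel. Let u = ξ/a; then A² and the length scale cancel, so P = ∫_{0}^{1.0} e^(-2·u) du ÷ ∫_{0}^{∞} e^(-2·u) du.
An antiderivative of e^(-2·u) is -e^(-2·u)/2; evaluating from 0 to 1.0 gives 1/2 - e^(-2)/2, while the full integral is 1/2.
This works out to P = 0.8647.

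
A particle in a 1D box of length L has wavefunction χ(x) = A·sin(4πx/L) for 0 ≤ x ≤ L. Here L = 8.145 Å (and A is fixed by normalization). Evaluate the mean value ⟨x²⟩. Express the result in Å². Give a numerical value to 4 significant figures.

⟨x^2⟩ ≈ 21.90 Å^2

The expectation value is the |χ|²-weighted average of x^2: ∫ x^2|χ|² dx.
With ∫₀^L sin²(nπx/L) dx = L/2, the ratio of the moment integral to the normalization integral gives ⟨x²⟩ = -L^2/(32·π^2) + L^2/3.
With L = 8.145, ⟨x^2⟩ = 21.904.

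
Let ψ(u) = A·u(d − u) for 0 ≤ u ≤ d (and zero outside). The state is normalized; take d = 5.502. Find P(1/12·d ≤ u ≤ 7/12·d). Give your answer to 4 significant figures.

The probability is P = ∫ |ψ|² du over [1/12·d, 7/12·d].
With A² fixed by ∫|ψ|² = 1, i.e. A² = (d^5/30)^(−1), substitute and integrate.
Let t = u/d; then A² and the length scale cancel, so P = ∫_{1/12}^{7/12} t^2·(1 - t)^2 dt ÷ ∫_{0}^{1} t^2·(1 - t)^2 dt.
With ∫ t^2·(1 - t)^2 dt = t^3·(6·t^2 - 15·t + 10)/30 + C, the region integral is ≈ 0.0216098 and the full one is 1/30.
Taking the ratio, P = 4481/6912.

P ≈ 0.6483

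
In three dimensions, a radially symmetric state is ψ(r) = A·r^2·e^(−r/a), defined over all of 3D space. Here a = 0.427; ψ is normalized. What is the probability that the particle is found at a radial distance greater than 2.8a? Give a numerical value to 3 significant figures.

Integrate the radial probability density 4πr²|ψ|² over r > 2.8a.
A² is fixed by ∫₀^∞ 4πr²|ψ|² dr = 1, i.e. A² = (45·π·a^7/2)^(−1).
Let u = r/a; then A², 4π and the length scale all cancel, so P = ∫_{2.8}^{∞} u^6·e^(-2·u) du ÷ ∫_{0}^{∞} u^6·e^(-2·u) du.
Using ∫ u^6·e^(-2·u) du = -(4·u^6 + 12·u^5 + 30·u^4 + 60·u^3 + 90·u^2 + 90·u + 45)·e^(-2·u)/8, the numerator is ≈ 3.7702 and the denominator is 45/8.
The region integral divided by the full integral gives P = 0.6703.

P ≈ 0.670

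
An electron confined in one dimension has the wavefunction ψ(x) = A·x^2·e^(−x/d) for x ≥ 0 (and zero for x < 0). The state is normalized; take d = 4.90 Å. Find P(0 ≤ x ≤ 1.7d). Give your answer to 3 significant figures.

P ≈ 0.256

The probability is P = ∫ |ψ|² dx over [0, 1.7d].
The normalization integral ∫|ψ|²dx over the whole domain equals 3·d^5/4·A², and A² cancels in the ratio.
In terms of u = x/d (A² and the length scale cancel between numerator and denominator), P = [∫_{0}^{1.7} u^4·e^(-2·u) du] / [∫_{0}^{∞} u^4·e^(-2·u) du].
An antiderivative of u^4·e^(-2·u) is -(u^4/2 + u^3 + 3·u^2/2 + 3·u/2 + 3/4)·e^(-2·u); evaluating from 0 to 1.7 gives ≈ 0.19186, while the full integral is 3/4.
Evaluating gives P = 0.2558.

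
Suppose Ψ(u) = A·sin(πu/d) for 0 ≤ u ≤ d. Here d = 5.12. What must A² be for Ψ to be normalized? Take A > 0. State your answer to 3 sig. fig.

A^2 ≈ 0.391

We need A² ∫|f|² du = 1, taking the integral from 0 to d.
Using sin²θ = (1 − cos 2θ)/2, with Ψ = A·sin(πu/d), the integral evaluates to A²·[d/2].
So A² = (d/2)^(−1).
Substituting d = 5.12 gives A² = 0.3906, so A = 0.6250.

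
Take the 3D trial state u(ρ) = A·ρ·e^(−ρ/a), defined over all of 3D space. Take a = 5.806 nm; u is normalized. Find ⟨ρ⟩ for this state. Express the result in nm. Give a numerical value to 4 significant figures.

⟨ρ⟩ ≈ 14.52 nm

The expectation value is the |u|²-weighted average of ρ: ∫ ρ|u|² 4πρ² dρ.
Using ∫₀^∞ ρⁿ e^(−αρ) dρ = n!/αⁿ⁺¹, evaluating both integrals, ⟨ρ⟩ = 5·a/2.
Putting a = 5.806 gives 14.515.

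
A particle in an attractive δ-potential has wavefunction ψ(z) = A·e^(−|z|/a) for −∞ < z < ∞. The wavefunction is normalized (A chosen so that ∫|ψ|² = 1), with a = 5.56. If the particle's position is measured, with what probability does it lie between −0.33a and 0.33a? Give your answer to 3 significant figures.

P ≈ 0.483

|ψ|² is the probability density, so P = ∫_{−0.33a}^{0.33a} |ψ|² dz.
Since A² = 1/(a), this is the region integral divided by the full normalization integral.
Both integrals are even about z = 0, so only the z ≥ 0 halves are needed (the factors of 2 cancel). Substituting u = z/a, A² and the length scale cancel in the ratio: P = ∫_{0}^{0.33} e^(-2·u) du / ∫_{0}^{∞} e^(-2·u) du.
An antiderivative of e^(-2·u) is -e^(-2·u)/2; evaluating from 0 to 0.33 gives 1/2 - e^(-33/50)/2, while the full integral is 1/2.
Taking the ratio, P = 0.4831.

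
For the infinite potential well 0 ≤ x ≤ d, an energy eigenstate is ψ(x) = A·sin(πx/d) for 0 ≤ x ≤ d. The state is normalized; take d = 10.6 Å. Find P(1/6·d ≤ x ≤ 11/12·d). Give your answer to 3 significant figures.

P ≈ 0.967

The probability is P = ∫ |ψ|² dx over [1/6·d, 11/12·d].
With A² fixed by ∫|ψ|² = 1, i.e. A² = (d/2)^(−1), substitute and integrate.
Let u = x/d; then A² and the length scale cancel, so P = ∫_{1/6}^{11/12} sin(π·u)^2 du ÷ ∫_{0}^{1} sin(π·u)^2 du.
With ∫ sin(π·u)^2 du = u/2 - sin(2·π·u)/(4·π) + C, the region integral is 1/(8·π) + √(3)/(8·π) + 3/8 and the full one is 1/2.
This works out to P = (1 + √(3) + 3·π)/(4·π).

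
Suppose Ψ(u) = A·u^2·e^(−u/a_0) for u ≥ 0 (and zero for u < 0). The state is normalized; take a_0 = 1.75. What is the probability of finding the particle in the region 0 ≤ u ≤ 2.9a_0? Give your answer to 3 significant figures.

P ≈ 0.687

P = ∫_{0}^{2.9a_0} |Ψ(u)|² du.
Since A² = 1/(3·a_0^5/4), this is the region integral divided by the full normalization integral.
Let t = u/a_0; then A² and the length scale cancel, so P = ∫_{0}^{2.9} t^4·e^(-2·t) dt ÷ ∫_{0}^{∞} t^4·e^(-2·t) dt.
Using ∫ t^4·e^(-2·t) dt = -(t^4/2 + t^3 + 3·t^2/2 + 3·t/2 + 3/4)·e^(-2·t), the numerator is ≈ 0.51546 and the denominator is 3/4.
This works out to P = 0.6873.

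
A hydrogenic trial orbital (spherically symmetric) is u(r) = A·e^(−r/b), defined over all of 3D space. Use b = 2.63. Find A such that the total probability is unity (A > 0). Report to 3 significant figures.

Normalization requires ∫|u|² 4πr² dr = 1, integrated from 0 to ∞.
(Spherical symmetry: dV = 4πr² dr.)
∫|u|² 4πr² dr = A²·(π·b^3).
So A² = (π·b^3)^(−1).
With b = 2.63: A² = 0.01750 and A = 0.1323.

A ≈ 0.132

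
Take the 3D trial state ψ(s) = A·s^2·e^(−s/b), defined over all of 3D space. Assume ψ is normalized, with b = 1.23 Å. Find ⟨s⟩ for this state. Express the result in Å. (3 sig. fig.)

⟨s⟩ ≈ 4.31 Å

⟨s⟩ = ∫ s |ψ|² 4πs² ds over the full domain.
Since the A² factors cancel between numerator and denominator, ⟨s⟩ = 7·b/2.
With b = 1.23, ⟨s⟩ = 4.305.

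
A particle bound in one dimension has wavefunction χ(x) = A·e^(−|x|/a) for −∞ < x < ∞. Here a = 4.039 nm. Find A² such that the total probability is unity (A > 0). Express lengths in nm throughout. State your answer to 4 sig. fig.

The normalization condition is ∫|χ|² dx = 1 from −∞ to ∞.
Using ∫₀^∞ xⁿ e^(−αx) dx = n!/αⁿ⁺¹, ∫|χ|² dx = A²·(a).
Setting this equal to 1 gives A² = 1/(a).
Plugging in a = 4.039 yields A = 0.49758.

A^2 ≈ 0.2476 nm^(-1)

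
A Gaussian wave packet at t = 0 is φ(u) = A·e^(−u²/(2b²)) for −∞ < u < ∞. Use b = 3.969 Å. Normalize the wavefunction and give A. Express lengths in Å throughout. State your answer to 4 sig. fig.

A ≈ 0.3770 Å^(-1/2)

Normalization requires ∫|φ|² du = 1, integrated from −∞ to ∞.
∫|φ|² du = A²·(√(π)·b).
Plugging in b = 3.969 yields A = 0.37703.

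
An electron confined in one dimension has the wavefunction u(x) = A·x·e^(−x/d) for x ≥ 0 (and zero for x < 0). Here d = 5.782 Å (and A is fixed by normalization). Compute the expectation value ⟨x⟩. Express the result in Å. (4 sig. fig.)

⟨x⟩ ≈ 8.673 Å

⟨x⟩ = ∫ x |u|² dx over the full domain.
Since the A² factors cancel between numerator and denominator, ⟨x⟩ = 3·d/2.
Putting d = 5.782 gives 8.6730.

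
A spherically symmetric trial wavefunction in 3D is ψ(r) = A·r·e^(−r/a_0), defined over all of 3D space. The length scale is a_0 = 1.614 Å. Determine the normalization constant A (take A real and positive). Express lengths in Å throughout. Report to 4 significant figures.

A ≈ 0.09843 Å^(-5/2)

Require ∫ |ψ|² 4πr² dr = 1 over the whole domain.
Using ∫₀^∞ rⁿ e^(−αr) dr = n!/αⁿ⁺¹, carrying out the integral gives A² · 3·π·a_0^5.
Setting this equal to 1 gives A² = 1/(3·π·a_0^5).
With a_0 = 1.614: A² = 0.0096875 and A = 0.098425.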